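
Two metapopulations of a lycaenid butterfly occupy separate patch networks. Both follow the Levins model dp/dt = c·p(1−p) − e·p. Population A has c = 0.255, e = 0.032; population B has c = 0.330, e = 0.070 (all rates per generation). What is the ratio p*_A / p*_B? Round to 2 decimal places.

A: p*_A = 1 − 0.032/0.255 = 0.8745.
B: p*_B = 1 − 0.070/0.330 = 0.7879.
p*_A / p*_B = 0.8745/0.7879 = 1.1100.

1.11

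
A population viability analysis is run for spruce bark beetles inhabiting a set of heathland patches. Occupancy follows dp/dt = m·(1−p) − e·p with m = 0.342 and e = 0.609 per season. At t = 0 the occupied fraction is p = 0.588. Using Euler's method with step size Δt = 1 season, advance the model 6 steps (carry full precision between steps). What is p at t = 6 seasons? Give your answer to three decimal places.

Update rule: p ← p + [m·(1−p) − e·p]·Δt with Δt = 1.
t = 1: p = 0.58800 + (-0.21719) = 0.37081
t = 2: p = 0.37081 + (-0.01064) = 0.36017
t = 3: p = 0.36017 + (-0.00052) = 0.35965
t = 4: p = 0.35965 + (-0.00003) = 0.35962
t = 5: p = 0.35962 + (-0.00000) = 0.35962
t = 6: p = 0.35962 + (-0.00000) = 0.35962

0.360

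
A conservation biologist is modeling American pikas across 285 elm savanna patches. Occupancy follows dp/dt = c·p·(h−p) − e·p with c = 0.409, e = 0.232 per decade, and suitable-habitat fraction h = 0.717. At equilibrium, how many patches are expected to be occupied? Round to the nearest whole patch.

43

p* = h − e/c = 0.717 − 0.5672 = 0.1498.
Expected occupied patches = N × p* = 285 × 0.1498 = 42.68 ≈ 43.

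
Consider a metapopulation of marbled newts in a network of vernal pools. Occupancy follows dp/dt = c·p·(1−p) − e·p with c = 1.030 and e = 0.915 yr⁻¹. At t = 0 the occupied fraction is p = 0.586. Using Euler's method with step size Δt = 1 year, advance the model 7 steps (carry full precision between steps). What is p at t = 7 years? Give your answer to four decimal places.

0.1539

Update rule: p ← p + [c·p·(1−p) − e·p]·Δt with Δt = 1.
p: 0.58600 → 0.29969  (Δp = -0.28631)
p: 0.29969 → 0.24165  (Δp = -0.05805)
p: 0.24165 → 0.20929  (Δp = -0.03236)
p: 0.20929 → 0.18824  (Δp = -0.02105)
p: 0.18824 → 0.17339  (Δp = -0.01485)
p: 0.17339 → 0.16237  (Δp = -0.01103)
p: 0.16237 → 0.15388  (Δp = -0.00848)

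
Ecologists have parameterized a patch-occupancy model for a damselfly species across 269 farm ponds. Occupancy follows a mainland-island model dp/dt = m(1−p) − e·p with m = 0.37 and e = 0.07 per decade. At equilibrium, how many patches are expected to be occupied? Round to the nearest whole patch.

p* = m/(m+e) = 0.37/0.4400 = 0.8409.
Expected occupied patches = N × p* = 269 × 0.8409 = 226.20 ≈ 226.

226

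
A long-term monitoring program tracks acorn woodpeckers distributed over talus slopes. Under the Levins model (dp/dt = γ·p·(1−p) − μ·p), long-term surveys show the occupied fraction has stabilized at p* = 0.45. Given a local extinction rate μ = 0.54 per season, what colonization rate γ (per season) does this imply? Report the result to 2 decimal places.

At equilibrium γ(1−p*) = μ, so γ = μ/(1−p*).
γ = 0.54/(1 − 0.45) = 0.54/0.5500 = 0.9818.

0.98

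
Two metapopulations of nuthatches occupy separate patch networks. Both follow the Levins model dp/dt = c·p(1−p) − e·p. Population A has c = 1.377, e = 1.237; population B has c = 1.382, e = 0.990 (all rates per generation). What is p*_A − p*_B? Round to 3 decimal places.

-0.182

A: p*_A = 1 − 1.237/1.377 = 0.1017.
B: p*_B = 1 − 0.990/1.382 = 0.2836.
p*_A − p*_B = 0.1017 − 0.2836 = -0.1820.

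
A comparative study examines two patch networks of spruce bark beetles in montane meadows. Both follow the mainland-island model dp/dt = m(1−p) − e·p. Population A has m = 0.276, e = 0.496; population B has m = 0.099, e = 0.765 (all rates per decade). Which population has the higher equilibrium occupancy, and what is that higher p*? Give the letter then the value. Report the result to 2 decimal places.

A: p*_A = m/(m+e) = 0.276/0.7720 = 0.3575.
B: p*_B = 0.099/0.8640 = 0.1146.
A is higher at 0.3575.

A, 0.36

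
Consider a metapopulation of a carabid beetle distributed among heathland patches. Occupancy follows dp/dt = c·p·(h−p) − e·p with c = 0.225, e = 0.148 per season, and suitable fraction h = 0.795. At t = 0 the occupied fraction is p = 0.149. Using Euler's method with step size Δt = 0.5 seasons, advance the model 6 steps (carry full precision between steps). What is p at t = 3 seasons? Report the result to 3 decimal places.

0.148

Update rule: p ← p + [c·p·(h−p) − e·p]·Δt with Δt = 0.5.
p: 0.14900 → 0.14880  (Δp = -0.00020)
p: 0.14880 → 0.14861  (Δp = -0.00019)
p: 0.14861 → 0.14842  (Δp = -0.00019)
p: 0.14842 → 0.14823  (Δp = -0.00019)
p: 0.14823 → 0.14805  (Δp = -0.00018)
p: 0.14805 → 0.14787  (Δp = -0.00018)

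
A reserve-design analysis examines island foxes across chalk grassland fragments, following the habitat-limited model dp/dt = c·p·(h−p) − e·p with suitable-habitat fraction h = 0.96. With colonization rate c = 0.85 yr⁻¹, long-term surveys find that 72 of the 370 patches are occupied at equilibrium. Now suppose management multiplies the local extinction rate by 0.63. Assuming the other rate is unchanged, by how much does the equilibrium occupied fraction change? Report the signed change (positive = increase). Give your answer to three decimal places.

Observed p* = 72/370 = 0.19459.
Balance c(h−p*) = e gives e = 0.85×(0.96 − 0.19459) = 0.65060.
New p* = 0.96 − e/c = 0.96 − 0.40988/0.85000 = 0.47779.
Δp* = 0.47779 − 0.19459 = +0.28320.

0.283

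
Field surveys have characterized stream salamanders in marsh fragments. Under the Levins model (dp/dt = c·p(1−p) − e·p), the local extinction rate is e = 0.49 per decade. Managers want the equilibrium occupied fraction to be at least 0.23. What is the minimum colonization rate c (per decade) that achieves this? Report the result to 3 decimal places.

0.636

p* = 1 − e/c ≥ 0.23 requires e/c ≤ 0.7700, i.e. c ≥ e/0.7700.
c_min = 0.49/0.7700 = 0.6364.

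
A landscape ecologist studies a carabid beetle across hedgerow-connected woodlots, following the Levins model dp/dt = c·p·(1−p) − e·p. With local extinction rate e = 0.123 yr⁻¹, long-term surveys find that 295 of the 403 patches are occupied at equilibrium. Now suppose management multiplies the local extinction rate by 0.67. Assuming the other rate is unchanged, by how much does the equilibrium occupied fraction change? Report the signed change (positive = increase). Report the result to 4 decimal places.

0.0884

Observed p* = 295/403 = 0.73201.
Balance c(1−p*) = e gives c = e/(1 − 0.73201) = 0.123/0.26799 = 0.45897.
New p* = 1 − e/c = 1 − 0.08241/0.45897 = 0.82045.
Δp* = 0.82045 − 0.73201 = +0.08844.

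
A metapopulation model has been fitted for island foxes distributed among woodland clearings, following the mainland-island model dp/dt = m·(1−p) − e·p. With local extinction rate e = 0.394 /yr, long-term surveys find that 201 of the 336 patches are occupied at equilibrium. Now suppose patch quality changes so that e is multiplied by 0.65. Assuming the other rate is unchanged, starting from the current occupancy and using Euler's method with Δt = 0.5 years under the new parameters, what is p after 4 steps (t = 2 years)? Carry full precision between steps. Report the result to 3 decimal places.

Observed p* = 201/336 = 0.59821.
Balance m(1−p*) = e·p* gives m = e·p*/(1−p*) = 0.394×0.59821/0.40179 = 0.58662.
Starting from p₀ = 0.59821; update p ← p + (dp/dt)·Δt with the new parameters.
  1  |  dp/dt·Δt = +0.041247  |  p_1 = 0.639461
  2  |  dp/dt·Δt = +0.023867  |  p_2 = 0.663328
  3  |  dp/dt·Δt = +0.013810  |  p_3 = 0.677139
  4  |  dp/dt·Δt = +0.007991  |  p_4 = 0.685130

0.685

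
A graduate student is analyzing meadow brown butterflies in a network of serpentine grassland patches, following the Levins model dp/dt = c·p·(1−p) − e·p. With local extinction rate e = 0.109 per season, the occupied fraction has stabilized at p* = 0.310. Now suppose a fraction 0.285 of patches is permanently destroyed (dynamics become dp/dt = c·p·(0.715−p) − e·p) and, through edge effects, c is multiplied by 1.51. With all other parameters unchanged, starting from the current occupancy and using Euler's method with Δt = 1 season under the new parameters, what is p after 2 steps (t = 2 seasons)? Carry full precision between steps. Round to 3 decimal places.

0.303

Balance c(1−p*) = e gives c = e/(1 − 0.31000) = 0.109/0.69000 = 0.15797.
Starting from p₀ = 0.31000; update p ← p + (dp/dt)·Δt with the new parameters.
  1  |  dp/dt·Δt = -0.003842  |  p_1 = 0.306158
  2  |  dp/dt·Δt = -0.003514  |  p_2 = 0.302645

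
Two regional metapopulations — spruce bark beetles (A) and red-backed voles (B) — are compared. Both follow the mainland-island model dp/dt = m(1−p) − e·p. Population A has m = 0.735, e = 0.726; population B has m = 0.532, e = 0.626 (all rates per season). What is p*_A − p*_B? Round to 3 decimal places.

0.044

A: p*_A = m/(m+e) = 0.735/1.4610 = 0.5031.
B: p*_B = 0.532/1.1580 = 0.4594.
p*_A − p*_B = 0.5031 − 0.4594 = 0.0437.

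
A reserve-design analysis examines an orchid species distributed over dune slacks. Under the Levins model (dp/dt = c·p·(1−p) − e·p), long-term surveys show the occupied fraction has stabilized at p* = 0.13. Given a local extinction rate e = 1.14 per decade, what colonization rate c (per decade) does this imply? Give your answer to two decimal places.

1.31

At equilibrium c(1−p*) = e, so c = e/(1−p*).
c = 1.14/(1 − 0.13) = 1.14/0.8700 = 1.3103.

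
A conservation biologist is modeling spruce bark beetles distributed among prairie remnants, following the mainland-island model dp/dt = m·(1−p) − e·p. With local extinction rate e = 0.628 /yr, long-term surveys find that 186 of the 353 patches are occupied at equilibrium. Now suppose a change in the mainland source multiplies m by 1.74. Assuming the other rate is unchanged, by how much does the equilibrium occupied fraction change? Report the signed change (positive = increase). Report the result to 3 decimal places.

Observed p* = 186/353 = 0.52691.
Balance m(1−p*) = e·p* gives m = e·p*/(1−p*) = 0.628×0.52691/0.47309 = 0.69944.
New p* = m/(m+e) = 1.21703/(1.21703+0.62800) = 0.65963.
Δp* = 0.65963 − 0.52691 = +0.13272.

0.133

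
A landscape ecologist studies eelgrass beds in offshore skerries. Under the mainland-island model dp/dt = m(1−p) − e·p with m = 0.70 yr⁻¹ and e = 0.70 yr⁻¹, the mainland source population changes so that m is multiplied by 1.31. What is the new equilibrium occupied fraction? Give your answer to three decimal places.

0.567

Before: p* = 0.70/(0.70+0.70) = 0.5000.
After: m = 0.917, e = 0.7; p* = 0.917/1.6170 = 0.5671.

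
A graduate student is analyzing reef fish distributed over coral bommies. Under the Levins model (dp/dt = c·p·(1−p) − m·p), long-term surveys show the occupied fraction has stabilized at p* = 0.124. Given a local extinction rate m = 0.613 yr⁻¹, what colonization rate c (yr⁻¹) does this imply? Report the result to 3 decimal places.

0.700

At equilibrium c(1−p*) = m, so c = m/(1−p*).
c = 0.613/(1 − 0.124) = 0.613/0.8760 = 0.6998.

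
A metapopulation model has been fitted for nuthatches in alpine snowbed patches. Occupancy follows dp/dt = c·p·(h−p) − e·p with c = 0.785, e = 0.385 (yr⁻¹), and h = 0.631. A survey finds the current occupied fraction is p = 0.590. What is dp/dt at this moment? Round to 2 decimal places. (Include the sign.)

-0.21

Colonization term: c·p·(h−p) = 0.785×0.590×0.0410 = 0.01899.
Extinction term: e·p = 0.22715.
dp/dt = 0.01899 − 0.22715 = -0.20816.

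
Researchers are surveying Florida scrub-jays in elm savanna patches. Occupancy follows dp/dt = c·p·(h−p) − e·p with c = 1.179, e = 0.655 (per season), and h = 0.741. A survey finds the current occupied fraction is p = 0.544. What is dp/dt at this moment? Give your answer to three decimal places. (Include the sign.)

Colonization term: c·p·(h−p) = 1.179×0.544×0.1970 = 0.12635.
Extinction term: e·p = 0.35632.
dp/dt = 0.12635 − 0.35632 = -0.22997.

-0.230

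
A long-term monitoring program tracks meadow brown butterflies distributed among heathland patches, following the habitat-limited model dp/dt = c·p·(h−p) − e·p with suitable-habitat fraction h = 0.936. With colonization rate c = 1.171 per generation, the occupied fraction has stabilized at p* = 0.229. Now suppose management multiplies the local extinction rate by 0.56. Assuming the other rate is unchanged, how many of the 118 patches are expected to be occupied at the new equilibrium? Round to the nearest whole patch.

Balance c(h−p*) = e gives e = 1.171×(0.936 − 0.22900) = 0.82790.
New p* = 0.936 − e/c = 0.936 − 0.46362/1.17100 = 0.54008.
Expected occupied = 118 × 0.54008 = 63.73 ≈ 64.

64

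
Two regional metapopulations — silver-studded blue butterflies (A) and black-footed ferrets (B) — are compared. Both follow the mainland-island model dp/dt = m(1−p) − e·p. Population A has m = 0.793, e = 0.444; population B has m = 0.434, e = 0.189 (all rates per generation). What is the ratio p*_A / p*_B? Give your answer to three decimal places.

A: p*_A = m/(m+e) = 0.793/1.2370 = 0.6411.
B: p*_B = 0.434/0.6230 = 0.6966.
p*_A / p*_B = 0.6411/0.6966 = 0.9202.

0.920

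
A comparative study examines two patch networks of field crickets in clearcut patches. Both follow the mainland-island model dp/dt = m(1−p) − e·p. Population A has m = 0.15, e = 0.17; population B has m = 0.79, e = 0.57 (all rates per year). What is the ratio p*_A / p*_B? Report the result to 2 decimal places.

0.81

A: p*_A = m/(m+e) = 0.15/0.3200 = 0.4688.
B: p*_B = 0.79/1.3600 = 0.5809.
p*_A / p*_B = 0.4688/0.5809 = 0.8070.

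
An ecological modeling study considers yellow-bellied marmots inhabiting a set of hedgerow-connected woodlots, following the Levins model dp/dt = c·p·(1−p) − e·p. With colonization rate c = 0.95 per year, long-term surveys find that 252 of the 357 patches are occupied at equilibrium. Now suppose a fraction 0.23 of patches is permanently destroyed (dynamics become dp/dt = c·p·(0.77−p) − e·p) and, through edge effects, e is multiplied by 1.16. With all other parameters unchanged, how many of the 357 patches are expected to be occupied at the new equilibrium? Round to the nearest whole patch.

Observed p* = 252/357 = 0.70588.
Balance c(1−p*) = e gives e = 0.95×(1 − 0.70588) = 0.27941.
New p* = 0.77 − e/c = 0.77 − 0.32412/0.95000 = 0.42882.
Expected occupied = 357 × 0.42882 = 153.09 ≈ 153.

153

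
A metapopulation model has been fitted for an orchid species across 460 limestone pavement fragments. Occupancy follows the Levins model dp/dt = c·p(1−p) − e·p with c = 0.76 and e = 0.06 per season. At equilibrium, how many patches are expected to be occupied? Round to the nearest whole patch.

424

p* = 1 − e/c = 1 − 0.06/0.76 = 0.9211.
Expected occupied patches = N × p* = 460 × 0.9211 = 423.68 ≈ 424.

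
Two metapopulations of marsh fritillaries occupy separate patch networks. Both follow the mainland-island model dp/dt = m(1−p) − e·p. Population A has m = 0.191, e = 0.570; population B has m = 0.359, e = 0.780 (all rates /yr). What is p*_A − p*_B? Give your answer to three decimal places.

-0.064

A: p*_A = m/(m+e) = 0.191/0.7610 = 0.2510.
B: p*_B = 0.359/1.1390 = 0.3152.
p*_A − p*_B = 0.2510 − 0.3152 = -0.0642.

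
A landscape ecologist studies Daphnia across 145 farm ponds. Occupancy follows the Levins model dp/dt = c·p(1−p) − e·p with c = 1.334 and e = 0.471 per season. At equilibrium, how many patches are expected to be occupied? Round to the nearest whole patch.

p* = 1 − e/c = 1 − 0.471/1.334 = 0.6469.
Expected occupied patches = N × p* = 145 × 0.6469 = 93.80 ≈ 94.

94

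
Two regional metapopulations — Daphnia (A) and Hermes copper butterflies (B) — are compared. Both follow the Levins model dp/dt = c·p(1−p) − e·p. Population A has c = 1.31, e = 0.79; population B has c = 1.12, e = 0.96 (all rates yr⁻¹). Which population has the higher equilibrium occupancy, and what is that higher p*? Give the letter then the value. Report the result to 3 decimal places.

A: p*_A = 1 − 0.79/1.31 = 0.3969.
B: p*_B = 1 − 0.96/1.12 = 0.1429.
A is higher at 0.3969.

A, 0.397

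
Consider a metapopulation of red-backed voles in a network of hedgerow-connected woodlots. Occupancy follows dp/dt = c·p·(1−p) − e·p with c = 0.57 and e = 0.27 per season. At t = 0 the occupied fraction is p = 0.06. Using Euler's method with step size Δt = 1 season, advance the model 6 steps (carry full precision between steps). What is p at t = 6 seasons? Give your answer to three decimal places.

Update rule: p ← p + [c·p·(1−p) − e·p]·Δt with Δt = 1.
t = 1: p = 0.06000 + (+0.01595) = 0.07595
t = 2: p = 0.07595 + (+0.01950) = 0.09544
t = 3: p = 0.09544 + (+0.02344) = 0.11889
t = 4: p = 0.11889 + (+0.02761) = 0.14649
t = 5: p = 0.14649 + (+0.03172) = 0.17821
t = 6: p = 0.17821 + (+0.03536) = 0.21357

0.214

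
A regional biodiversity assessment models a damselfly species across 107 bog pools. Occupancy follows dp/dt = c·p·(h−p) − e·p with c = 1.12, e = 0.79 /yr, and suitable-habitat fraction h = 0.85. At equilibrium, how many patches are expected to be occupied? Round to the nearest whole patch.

p* = h − e/c = 0.85 − 0.7054 = 0.1446.
Expected occupied patches = N × p* = 107 × 0.1446 = 15.48 ≈ 15.

15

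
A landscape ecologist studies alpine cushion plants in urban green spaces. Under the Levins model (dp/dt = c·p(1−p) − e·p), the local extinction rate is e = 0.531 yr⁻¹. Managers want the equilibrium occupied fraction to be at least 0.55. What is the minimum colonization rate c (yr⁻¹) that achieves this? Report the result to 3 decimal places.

p* = 1 − e/c ≥ 0.55 requires e/c ≤ 0.4500, i.e. c ≥ e/0.4500.
c_min = 0.531/0.4500 = 1.1800.

1.180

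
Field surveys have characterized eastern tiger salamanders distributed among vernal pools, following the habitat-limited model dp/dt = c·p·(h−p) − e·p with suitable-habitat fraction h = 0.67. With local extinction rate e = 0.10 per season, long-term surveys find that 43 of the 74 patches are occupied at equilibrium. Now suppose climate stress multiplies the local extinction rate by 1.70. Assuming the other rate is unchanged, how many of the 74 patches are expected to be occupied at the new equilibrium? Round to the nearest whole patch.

Observed p* = 43/74 = 0.58108.
Balance c(h−p*) = e gives c = e/(0.67 − 0.58108) = 0.10/0.08892 = 1.12461.
New p* = 0.67 − e/c = 0.67 − 0.17000/1.12461 = 0.51884.
Expected occupied = 74 × 0.51884 = 38.39 ≈ 38.

38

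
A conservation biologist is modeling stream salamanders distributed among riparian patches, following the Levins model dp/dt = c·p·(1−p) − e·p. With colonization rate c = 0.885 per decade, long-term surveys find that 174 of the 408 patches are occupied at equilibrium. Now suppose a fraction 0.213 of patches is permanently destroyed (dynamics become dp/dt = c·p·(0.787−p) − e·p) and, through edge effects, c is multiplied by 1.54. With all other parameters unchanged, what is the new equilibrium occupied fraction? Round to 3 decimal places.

0.415

Observed p* = 174/408 = 0.42647.
Balance c(1−p*) = e gives e = 0.885×(1 − 0.42647) = 0.50757.
New p* = 0.787 − e/c = 0.787 − 0.50757/1.36290 = 0.41458.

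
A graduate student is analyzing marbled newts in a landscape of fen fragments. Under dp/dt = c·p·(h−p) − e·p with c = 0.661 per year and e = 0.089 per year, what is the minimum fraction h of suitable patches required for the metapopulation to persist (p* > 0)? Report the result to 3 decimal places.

p* = h − e/c is positive only when h > e/c.
h_min = e/c = 0.089/0.661 = 0.1346.

0.135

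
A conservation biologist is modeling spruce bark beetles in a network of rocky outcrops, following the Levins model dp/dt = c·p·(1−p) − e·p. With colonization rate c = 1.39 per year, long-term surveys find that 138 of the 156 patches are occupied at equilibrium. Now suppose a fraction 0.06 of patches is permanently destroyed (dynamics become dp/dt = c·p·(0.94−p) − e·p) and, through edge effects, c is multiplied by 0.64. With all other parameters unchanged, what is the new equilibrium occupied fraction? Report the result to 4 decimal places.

0.7597

Observed p* = 138/156 = 0.88462.
Balance c(1−p*) = e gives e = 1.39×(1 − 0.88462) = 0.16038.
New p* = 0.94 − e/c = 0.94 − 0.16038/0.88960 = 0.75972.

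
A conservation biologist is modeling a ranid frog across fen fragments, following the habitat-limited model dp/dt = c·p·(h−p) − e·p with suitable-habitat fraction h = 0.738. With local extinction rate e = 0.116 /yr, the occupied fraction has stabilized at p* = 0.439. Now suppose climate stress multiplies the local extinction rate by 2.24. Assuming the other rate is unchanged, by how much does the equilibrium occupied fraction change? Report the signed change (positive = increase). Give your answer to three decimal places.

-0.371

Balance c(h−p*) = e gives c = e/(0.738 − 0.43900) = 0.116/0.29900 = 0.38796.
New p* = 0.738 − e/c = 0.738 − 0.25984/0.38796 = 0.06824.
Δp* = 0.06824 − 0.43900 = -0.37076.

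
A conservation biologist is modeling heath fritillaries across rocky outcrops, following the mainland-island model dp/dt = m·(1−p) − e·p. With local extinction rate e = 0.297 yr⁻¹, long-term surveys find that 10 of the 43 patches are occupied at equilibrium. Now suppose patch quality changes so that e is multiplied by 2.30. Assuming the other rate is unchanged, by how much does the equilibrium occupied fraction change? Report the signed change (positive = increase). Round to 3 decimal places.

-0.116

Observed p* = 10/43 = 0.23256.
Balance m(1−p*) = e·p* gives m = e·p*/(1−p*) = 0.297×0.23256/0.76744 = 0.09000.
New p* = m/(m+e) = 0.09000/(0.09000+0.68310) = 0.11641.
Δp* = 0.11641 − 0.23256 = -0.11615.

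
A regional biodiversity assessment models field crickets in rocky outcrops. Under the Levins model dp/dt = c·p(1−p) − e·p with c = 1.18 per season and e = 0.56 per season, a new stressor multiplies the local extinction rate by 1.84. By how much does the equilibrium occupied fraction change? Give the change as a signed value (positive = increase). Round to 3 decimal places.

-0.399

Before: p* = 1 − 0.56/1.18 = 0.5254.
After the change, c = 1.18, e = 1.0304, so p* = 1 − 1.0304/1.18 = 0.1268.
Δp* = 0.1268 − 0.5254 = -0.3986.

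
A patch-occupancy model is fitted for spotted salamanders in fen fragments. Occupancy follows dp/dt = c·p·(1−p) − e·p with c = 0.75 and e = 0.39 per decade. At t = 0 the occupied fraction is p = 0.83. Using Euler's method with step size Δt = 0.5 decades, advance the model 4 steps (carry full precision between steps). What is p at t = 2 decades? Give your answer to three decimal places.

Update rule: p ← p + [c·p·(1−p) − e·p]·Δt with Δt = 0.5.
p: 0.83000 → 0.72106  (Δp = -0.10894)
p: 0.72106 → 0.65588  (Δp = -0.06518)
p: 0.65588 → 0.61262  (Δp = -0.04326)
p: 0.61262 → 0.58215  (Δp = -0.03047)

0.582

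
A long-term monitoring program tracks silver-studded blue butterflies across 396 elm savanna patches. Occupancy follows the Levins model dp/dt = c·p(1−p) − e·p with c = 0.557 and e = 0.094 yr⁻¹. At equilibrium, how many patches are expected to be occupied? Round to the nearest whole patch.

329

p* = 1 − e/c = 1 − 0.094/0.557 = 0.8312.
Expected occupied patches = N × p* = 396 × 0.8312 = 329.17 ≈ 329.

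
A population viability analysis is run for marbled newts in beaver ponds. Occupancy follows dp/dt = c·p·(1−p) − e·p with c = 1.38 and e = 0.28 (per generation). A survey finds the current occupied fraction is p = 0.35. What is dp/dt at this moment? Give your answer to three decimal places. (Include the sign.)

0.216

Colonization term: c·p·(1−p) = 1.38×0.35×0.6500 = 0.31395.
Extinction term: e·p = 0.09800.
dp/dt = 0.31395 − 0.09800 = 0.21595.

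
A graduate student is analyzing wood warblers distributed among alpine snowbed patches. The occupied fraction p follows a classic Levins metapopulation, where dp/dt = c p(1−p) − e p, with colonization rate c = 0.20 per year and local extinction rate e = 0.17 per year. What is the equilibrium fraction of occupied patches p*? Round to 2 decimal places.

At equilibrium, colonization balances extinction: c·p*·(1−p*) = e·p*.
So p* = 1 − e/c = 1 − 0.17/0.20 = 1 − 0.8500 = 0.1500.

0.15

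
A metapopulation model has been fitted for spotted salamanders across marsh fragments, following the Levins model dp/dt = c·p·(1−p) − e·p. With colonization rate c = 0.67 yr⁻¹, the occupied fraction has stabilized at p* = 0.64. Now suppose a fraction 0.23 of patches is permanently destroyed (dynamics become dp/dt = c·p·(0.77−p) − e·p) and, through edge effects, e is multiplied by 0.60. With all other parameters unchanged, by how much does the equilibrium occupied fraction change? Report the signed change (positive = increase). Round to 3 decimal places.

-0.086

Balance c(1−p*) = e gives e = 0.67×(1 − 0.64000) = 0.24120.
New p* = 0.77 − e/c = 0.77 − 0.14472/0.67000 = 0.55400.
Δp* = 0.55400 − 0.64000 = -0.08600.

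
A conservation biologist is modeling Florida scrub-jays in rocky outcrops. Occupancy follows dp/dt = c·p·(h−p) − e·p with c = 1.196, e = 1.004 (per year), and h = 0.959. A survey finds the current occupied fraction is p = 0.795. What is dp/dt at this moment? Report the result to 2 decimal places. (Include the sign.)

Colonization term: c·p·(h−p) = 1.196×0.795×0.1640 = 0.15593.
Extinction term: e·p = 0.79818.
dp/dt = 0.15593 − 0.79818 = -0.64225.

-0.64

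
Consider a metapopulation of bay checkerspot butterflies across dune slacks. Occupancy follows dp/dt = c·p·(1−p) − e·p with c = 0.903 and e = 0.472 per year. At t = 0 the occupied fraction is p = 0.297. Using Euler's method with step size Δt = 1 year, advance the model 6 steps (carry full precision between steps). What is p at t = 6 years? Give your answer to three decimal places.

0.464

Update rule: p ← p + [c·p·(1−p) − e·p]·Δt with Δt = 1.
step 1: Δp = +0.04835, p = 0.34535
step 2: Δp = +0.04115, p = 0.38650
step 3: Δp = +0.03169, p = 0.41819
step 4: Δp = +0.02232, p = 0.44051
step 5: Δp = +0.01463, p = 0.45514
step 6: Δp = +0.00911, p = 0.46425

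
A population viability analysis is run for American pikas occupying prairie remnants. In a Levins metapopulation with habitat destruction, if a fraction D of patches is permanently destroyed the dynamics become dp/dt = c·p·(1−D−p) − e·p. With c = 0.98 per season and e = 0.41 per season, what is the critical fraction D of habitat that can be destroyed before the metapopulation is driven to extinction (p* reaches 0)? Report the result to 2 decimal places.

0.58

The nontrivial equilibrium is p* = (1−D) − e/c; extinction occurs when this hits zero.
So D_crit = 1 − e/c = 1 − 0.41/0.98 = 1 − 0.4184 = 0.5816.
This equals the undisturbed p*, a classic result of Lande's extension.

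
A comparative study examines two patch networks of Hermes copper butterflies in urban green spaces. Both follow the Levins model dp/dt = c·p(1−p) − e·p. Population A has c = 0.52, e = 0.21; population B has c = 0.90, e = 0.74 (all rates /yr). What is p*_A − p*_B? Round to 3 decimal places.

0.418

A: p*_A = 1 − 0.21/0.52 = 0.5962.
B: p*_B = 1 − 0.74/0.90 = 0.1778.
p*_A − p*_B = 0.5962 − 0.1778 = 0.4184.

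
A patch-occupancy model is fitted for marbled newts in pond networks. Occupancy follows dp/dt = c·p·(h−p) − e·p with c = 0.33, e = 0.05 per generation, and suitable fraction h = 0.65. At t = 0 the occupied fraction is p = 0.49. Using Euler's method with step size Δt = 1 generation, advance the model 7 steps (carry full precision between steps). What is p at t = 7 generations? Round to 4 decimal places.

0.4960

Update rule: p ← p + [c·p·(h−p) − e·p]·Δt with Δt = 1.
  1  |  dp/dt·Δt = +0.001372  |  p_1 = 0.491372
  2  |  dp/dt·Δt = +0.001153  |  p_2 = 0.492525
  3  |  dp/dt·Δt = +0.000969  |  p_3 = 0.493494
  4  |  dp/dt·Δt = +0.000813  |  p_4 = 0.494307
  5  |  dp/dt·Δt = +0.000682  |  p_5 = 0.494988
  6  |  dp/dt·Δt = +0.000571  |  p_6 = 0.495559
  7  |  dp/dt·Δt = +0.000478  |  p_7 = 0.496038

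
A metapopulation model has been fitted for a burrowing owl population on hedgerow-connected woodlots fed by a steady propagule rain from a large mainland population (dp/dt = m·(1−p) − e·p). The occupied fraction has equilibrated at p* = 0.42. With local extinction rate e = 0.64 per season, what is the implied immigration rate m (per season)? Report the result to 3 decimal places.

At equilibrium m(1−p*) = e·p*, so m = e·p*/(1−p*).
m = 0.64 × 0.42 / 0.5800 = 0.2688/0.5800 = 0.4634.

0.463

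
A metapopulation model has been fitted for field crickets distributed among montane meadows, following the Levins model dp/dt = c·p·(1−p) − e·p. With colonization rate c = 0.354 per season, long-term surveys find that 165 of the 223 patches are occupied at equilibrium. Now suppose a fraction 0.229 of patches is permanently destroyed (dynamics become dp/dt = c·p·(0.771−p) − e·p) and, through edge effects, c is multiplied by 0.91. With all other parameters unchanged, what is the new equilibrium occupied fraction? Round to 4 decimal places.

Observed p* = 165/223 = 0.73991.
Balance c(1−p*) = e gives e = 0.354×(1 − 0.73991) = 0.09207.
New p* = 0.771 − e/c = 0.771 − 0.09207/0.32214 = 0.48519.

0.4852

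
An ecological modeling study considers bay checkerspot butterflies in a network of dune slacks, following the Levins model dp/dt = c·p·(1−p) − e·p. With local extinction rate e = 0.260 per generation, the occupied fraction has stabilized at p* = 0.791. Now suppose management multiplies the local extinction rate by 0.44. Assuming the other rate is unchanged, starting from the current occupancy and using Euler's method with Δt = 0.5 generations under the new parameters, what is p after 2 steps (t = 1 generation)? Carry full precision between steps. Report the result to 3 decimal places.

Balance c(1−p*) = e gives c = e/(1 − 0.79100) = 0.260/0.20900 = 1.24402.
Starting from p₀ = 0.79100; update p ← p + (dp/dt)·Δt with the new parameters.
t = 0.5: p = 0.79100 + (+0.05758) = 0.84858
t = 1: p = 0.84858 + (+0.03138) = 0.87997

0.880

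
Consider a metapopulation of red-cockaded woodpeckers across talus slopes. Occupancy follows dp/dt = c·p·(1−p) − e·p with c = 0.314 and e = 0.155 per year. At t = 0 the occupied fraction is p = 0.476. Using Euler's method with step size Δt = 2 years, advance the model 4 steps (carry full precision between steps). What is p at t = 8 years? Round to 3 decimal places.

Update rule: p ← p + [c·p·(1−p) − e·p]·Δt with Δt = 2.
t = 2: p = 0.47600 + (+0.00908) = 0.48508
t = 4: p = 0.48508 + (+0.00649) = 0.49156
t = 6: p = 0.49156 + (+0.00457) = 0.49613
t = 8: p = 0.49613 + (+0.00319) = 0.49932

0.499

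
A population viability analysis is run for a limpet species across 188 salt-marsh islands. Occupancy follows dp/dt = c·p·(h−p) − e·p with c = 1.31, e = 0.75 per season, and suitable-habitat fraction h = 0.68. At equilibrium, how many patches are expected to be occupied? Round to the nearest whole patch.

p* = h − e/c = 0.68 − 0.5725 = 0.1075.
Expected occupied patches = N × p* = 188 × 0.1075 = 20.21 ≈ 20.

20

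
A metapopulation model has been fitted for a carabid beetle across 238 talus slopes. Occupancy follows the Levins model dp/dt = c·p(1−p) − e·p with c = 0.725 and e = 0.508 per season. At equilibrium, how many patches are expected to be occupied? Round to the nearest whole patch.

71

p* = 1 − e/c = 1 − 0.508/0.725 = 0.2993.
Expected occupied patches = N × p* = 238 × 0.2993 = 71.24 ≈ 71.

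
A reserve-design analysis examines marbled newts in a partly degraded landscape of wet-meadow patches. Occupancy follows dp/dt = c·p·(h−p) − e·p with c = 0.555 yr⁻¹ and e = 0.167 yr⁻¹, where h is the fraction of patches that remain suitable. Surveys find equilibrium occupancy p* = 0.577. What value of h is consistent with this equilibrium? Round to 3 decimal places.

0.878

At equilibrium c(h−p*) = e, so h = p* + e/c.
h = 0.577 + 0.167/0.555 = 0.577 + 0.3009 = 0.8779.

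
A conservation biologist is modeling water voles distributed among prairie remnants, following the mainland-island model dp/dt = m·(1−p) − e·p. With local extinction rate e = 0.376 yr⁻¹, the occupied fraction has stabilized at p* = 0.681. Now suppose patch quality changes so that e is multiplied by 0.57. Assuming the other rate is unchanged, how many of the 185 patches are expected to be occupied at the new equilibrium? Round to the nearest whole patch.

146

Balance m(1−p*) = e·p* gives m = e·p*/(1−p*) = 0.376×0.68100/0.31900 = 0.80268.
New p* = m/(m+e) = 0.80268/(0.80268+0.21432) = 0.78926.
Expected occupied = 185 × 0.78926 = 146.01 ≈ 146.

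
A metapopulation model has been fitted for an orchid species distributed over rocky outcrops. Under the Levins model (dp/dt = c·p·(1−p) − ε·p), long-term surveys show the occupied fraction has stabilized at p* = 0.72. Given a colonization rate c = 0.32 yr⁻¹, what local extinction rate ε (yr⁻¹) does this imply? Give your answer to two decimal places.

0.09

At equilibrium c(1−p*) = ε.
ε = 0.32 × (1 − 0.72) = 0.32 × 0.2800 = 0.0896.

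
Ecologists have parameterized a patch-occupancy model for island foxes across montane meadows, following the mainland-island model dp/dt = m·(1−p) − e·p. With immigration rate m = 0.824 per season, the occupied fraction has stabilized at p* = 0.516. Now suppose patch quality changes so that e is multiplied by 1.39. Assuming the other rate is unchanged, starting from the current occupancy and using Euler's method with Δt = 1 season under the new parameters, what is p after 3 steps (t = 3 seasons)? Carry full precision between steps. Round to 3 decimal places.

0.375

Balance m(1−p*) = e·p* gives e = m(1−p*)/p* = 0.824×0.48400/0.51600 = 0.77290.
Starting from p₀ = 0.51600; update p ← p + (dp/dt)·Δt with the new parameters.
  1  |  dp/dt·Δt = -0.155538  |  p_1 = 0.360462
  2  |  dp/dt·Δt = +0.139725  |  p_2 = 0.500186
  3  |  dp/dt·Δt = -0.125519  |  p_3 = 0.374668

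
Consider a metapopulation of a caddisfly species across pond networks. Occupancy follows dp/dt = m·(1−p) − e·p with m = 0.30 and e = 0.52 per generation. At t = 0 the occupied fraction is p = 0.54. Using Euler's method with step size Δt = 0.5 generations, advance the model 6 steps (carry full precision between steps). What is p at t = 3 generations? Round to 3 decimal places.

Update rule: p ← p + [m·(1−p) − e·p]·Δt with Δt = 0.5.
p: 0.54000 → 0.46860  (Δp = -0.07140)
p: 0.46860 → 0.42647  (Δp = -0.04213)
p: 0.42647 → 0.40162  (Δp = -0.02485)
p: 0.40162 → 0.38696  (Δp = -0.01466)
p: 0.38696 → 0.37830  (Δp = -0.00865)
p: 0.37830 → 0.37320  (Δp = -0.00510)

0.373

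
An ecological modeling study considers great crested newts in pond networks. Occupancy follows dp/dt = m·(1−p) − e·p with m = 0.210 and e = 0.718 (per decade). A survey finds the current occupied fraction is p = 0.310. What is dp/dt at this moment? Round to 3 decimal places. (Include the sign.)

-0.078

Colonization term: m·(1−p) = 0.210×0.6900 = 0.14490.
Extinction term: e·p = 0.22258.
dp/dt = 0.14490 − 0.22258 = -0.07768.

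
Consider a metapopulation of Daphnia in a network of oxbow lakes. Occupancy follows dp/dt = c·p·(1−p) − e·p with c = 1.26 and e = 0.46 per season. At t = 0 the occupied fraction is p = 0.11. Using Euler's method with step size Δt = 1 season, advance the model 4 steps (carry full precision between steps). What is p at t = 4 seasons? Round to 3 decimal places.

Update rule: p ← p + [c·p·(1−p) − e·p]·Δt with Δt = 1.
  1  |  dp/dt·Δt = +0.072754  |  p_1 = 0.182754
  2  |  dp/dt·Δt = +0.104120  |  p_2 = 0.286874
  3  |  dp/dt·Δt = +0.125805  |  p_3 = 0.412680
  4  |  dp/dt·Δt = +0.115560  |  p_4 = 0.528240

0.528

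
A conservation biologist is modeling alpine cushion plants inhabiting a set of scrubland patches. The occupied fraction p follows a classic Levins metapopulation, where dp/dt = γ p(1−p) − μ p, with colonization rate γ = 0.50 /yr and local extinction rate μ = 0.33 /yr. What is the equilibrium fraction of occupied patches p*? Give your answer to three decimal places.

0.340

At equilibrium, colonization balances extinction: γ·p*·(1−p*) = μ·p*.
So p* = 1 − μ/γ = 1 − 0.33/0.50 = 1 − 0.6600 = 0.3400.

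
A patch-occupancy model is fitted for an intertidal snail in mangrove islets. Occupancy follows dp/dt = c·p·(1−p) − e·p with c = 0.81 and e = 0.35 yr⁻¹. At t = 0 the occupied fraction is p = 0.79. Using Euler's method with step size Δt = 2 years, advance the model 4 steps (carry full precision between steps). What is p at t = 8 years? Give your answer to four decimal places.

0.5678

Update rule: p ← p + [c·p·(1−p) − e·p]·Δt with Δt = 2.
  1  |  dp/dt·Δt = -0.284242  |  p_1 = 0.505758
  2  |  dp/dt·Δt = +0.050916  |  p_2 = 0.556674
  3  |  dp/dt·Δt = +0.010125  |  p_3 = 0.566799
  4  |  dp/dt·Δt = +0.001012  |  p_4 = 0.567811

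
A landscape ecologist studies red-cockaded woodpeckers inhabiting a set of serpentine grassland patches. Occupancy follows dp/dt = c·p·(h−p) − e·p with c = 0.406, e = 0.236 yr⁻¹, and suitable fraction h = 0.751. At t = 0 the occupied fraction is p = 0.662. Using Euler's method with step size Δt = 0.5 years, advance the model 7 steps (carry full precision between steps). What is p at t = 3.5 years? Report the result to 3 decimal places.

0.395

Update rule: p ← p + [c·p·(h−p) − e·p]·Δt with Δt = 0.5.
step 1: Δp = -0.06616, p = 0.59584
step 2: Δp = -0.05154, p = 0.54430
step 3: Δp = -0.04139, p = 0.50291
step 4: Δp = -0.03402, p = 0.46890
step 5: Δp = -0.02848, p = 0.44042
step 6: Δp = -0.02420, p = 0.41622
step 7: Δp = -0.02083, p = 0.39539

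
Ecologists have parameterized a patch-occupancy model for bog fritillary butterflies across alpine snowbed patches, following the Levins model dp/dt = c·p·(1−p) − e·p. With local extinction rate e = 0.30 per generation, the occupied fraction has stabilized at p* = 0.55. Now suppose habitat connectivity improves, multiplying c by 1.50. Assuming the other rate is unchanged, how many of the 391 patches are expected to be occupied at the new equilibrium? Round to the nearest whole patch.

Balance c(1−p*) = e gives c = e/(1 − 0.55000) = 0.30/0.45000 = 0.66667.
New p* = 1 − e/c = 1 − 0.30000/1.00001 = 0.70000.
Expected occupied = 391 × 0.70000 = 273.70 ≈ 274.

274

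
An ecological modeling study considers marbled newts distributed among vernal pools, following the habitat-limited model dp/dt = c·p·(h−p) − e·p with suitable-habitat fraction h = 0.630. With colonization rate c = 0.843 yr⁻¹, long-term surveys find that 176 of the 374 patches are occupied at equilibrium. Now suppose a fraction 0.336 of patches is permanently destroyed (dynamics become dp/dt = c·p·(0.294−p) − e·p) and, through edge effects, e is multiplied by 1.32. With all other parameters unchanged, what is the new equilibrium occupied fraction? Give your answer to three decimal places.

0.084

Observed p* = 176/374 = 0.47059.
Balance c(h−p*) = e gives e = 0.843×(0.63 − 0.47059) = 0.13438.
New p* = 0.294 − e/c = 0.294 − 0.17738/0.84300 = 0.08358.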